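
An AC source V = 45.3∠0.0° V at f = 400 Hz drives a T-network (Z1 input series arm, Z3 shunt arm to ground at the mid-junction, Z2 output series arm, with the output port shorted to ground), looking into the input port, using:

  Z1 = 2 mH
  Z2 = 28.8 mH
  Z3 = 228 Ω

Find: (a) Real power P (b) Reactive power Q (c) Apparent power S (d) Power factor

Step 1 — Angular frequency: ω = 2π·f = 2π·400 = 2513 rad/s.
Step 2 — Component impedances:
  Z1: Z = jωL = j·2513·0.002 = 0 + j5.027 Ω
  Z2: Z = jωL = j·2513·0.0288 = 0 + j72.38 Ω
  Z3: Z = R = 228 Ω
Step 3 — With the output port shorted to ground, the output series arm Z2 runs from the junction to ground; the shunt arm Z3 also runs from the junction to ground. They appear in parallel: Z3 || Z2 = 20.88 + j65.76 Ω.
Step 4 — Series with input arm Z1: Z_in = Z1 + (Z3 || Z2) = 20.88 + j70.78 Ω = 73.8∠73.6° Ω.
Step 5 — Source phasor: V = 45.3∠0.0° V = 45.3 V.
Step 6 — Current: I = V / Z = 0.1736 - j0.5888 A = 0.6139∠-73.6° A.
Step 7 — Complex power: S = V·I* = 7.866 + j26.67 VA.
Step 8 — Real power: P = Re(S) = 7.866 W.
Step 9 — Reactive power: Q = Im(S) = 26.67 VAR.
Step 10 — Apparent power: |S| = 27.81 VA.
Step 11 — Power factor: PF = P/|S| = 0.2829 (lagging).

(a) P = 7.866 W  (b) Q = 26.67 VAR  (c) S = 27.81 VA  (d) PF = 0.2829 (lagging)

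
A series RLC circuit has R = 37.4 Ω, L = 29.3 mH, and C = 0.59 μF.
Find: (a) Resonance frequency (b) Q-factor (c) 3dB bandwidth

Step 1 — Resonance condition Im(Z)=0 gives ω₀ = 1/√(LC).
Step 2 — ω₀ = 1/√(0.0293·5.9e-07) = 7606 rad/s.
Step 3 — f₀ = ω₀/(2π) = 1210 Hz.
Step 4 — Series Q: Q = ω₀L/R = 7606·0.0293/37.4 = 5.958.
Step 5 — 3dB bandwidth: Δω = ω₀/Q = 1276 rad/s; BW = Δω/(2π) = 203.2 Hz.

(a) f₀ = 1210 Hz  (b) Q = 5.958  (c) BW = 203.2 Hz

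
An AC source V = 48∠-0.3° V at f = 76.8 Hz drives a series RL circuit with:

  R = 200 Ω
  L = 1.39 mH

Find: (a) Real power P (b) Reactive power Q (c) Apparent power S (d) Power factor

Step 1 — Angular frequency: ω = 2π·f = 2π·76.8 = 482.5 rad/s.
Step 2 — Component impedances:
  R: Z = R = 200 Ω
  L: Z = jωL = j·482.5·0.00139 = 0 + j0.6707 Ω
Step 3 — Series combination: Z_total = R + L = 200 + j0.6707 Ω = 200∠0.2° Ω.
Step 4 — Source phasor: V = 48∠-0.3° V = 48 - j0.2513 V.
Step 5 — Current: I = V / Z = 0.24 - j0.002061 A = 0.24∠-0.5° A.
Step 6 — Complex power: S = V·I* = 11.52 + j0.03863 VA.
Step 7 — Real power: P = Re(S) = 11.52 W.
Step 8 — Reactive power: Q = Im(S) = 0.03863 VAR.
Step 9 — Apparent power: |S| = 11.52 VA.
Step 10 — Power factor: PF = P/|S| = 1 (lagging).

(a) P = 11.52 W  (b) Q = 0.03863 VAR  (c) S = 11.52 VA  (d) PF = 1 (lagging)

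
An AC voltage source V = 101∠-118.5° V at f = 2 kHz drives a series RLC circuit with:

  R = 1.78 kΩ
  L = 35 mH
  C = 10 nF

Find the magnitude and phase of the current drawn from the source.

Step 1 — Angular frequency: ω = 2π·f = 2π·2000 = 1.257e+04 rad/s.
Step 2 — Component impedances:
  R: Z = R = 1780 Ω
  L: Z = jωL = j·1.257e+04·0.035 = 0 + j439.8 Ω
  C: Z = 1/(jωC) = -j/(ω·C) = 0 - j7958 Ω
Step 3 — Series combination: Z_total = R + L + C = 1780 - j7518 Ω = 7726∠-76.7° Ω.
Step 4 — Source phasor: V = 101∠-118.5° V = -48.19 - j88.76 V.
Step 5 — Ohm's law: I = V / Z_total = (-48.19 - j88.76) / (1780 - j7518) = 0.009743 - j0.008717 A.
Step 6 — Convert to polar: |I| = 0.01307 A, ∠I = -41.8°.

I = 0.01307∠-41.8° A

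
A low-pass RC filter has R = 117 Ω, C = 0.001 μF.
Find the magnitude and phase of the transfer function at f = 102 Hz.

Step 1 — Angular frequency: ω = 2π·102 = 640.9 rad/s.
Step 2 — Transfer function: H(jω) = 1/(1 + jωRC).
Step 3 — Denominator: 1 + jωRC = 1 + j·640.9·117·1e-09 = 1 + j7.498e-05.
Step 4 — H = 1 - j7.498e-05.
Step 5 — Magnitude: |H| = 1 (-0.0 dB); phase: φ = -0.0°.

|H| = 1 (-0.0 dB), φ = -0.0°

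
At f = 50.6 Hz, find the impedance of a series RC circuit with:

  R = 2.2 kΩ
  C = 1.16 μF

Step 1 — Angular frequency: ω = 2π·f = 2π·50.6 = 317.9 rad/s.
Step 2 — Component impedances:
  R: Z = R = 2200 Ω
  C: Z = 1/(jωC) = -j/(ω·C) = 0 - j2712 Ω
Step 3 — Series combination: Z_total = R + C = 2200 - j2712 Ω = 3492∠-50.9° Ω.

Z = 2200 - j2712 Ω = 3492∠-50.9° Ω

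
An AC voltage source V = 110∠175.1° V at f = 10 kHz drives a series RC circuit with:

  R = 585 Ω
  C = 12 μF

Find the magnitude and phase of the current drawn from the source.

Step 1 — Angular frequency: ω = 2π·f = 2π·1e+04 = 6.283e+04 rad/s.
Step 2 — Component impedances:
  R: Z = R = 585 Ω
  C: Z = 1/(jωC) = -j/(ω·C) = 0 - j1.326 Ω
Step 3 — Series combination: Z_total = R + C = 585 - j1.326 Ω = 585∠-0.1° Ω.
Step 4 — Source phasor: V = 110∠175.1° V = -109.6 + j9.396 V.
Step 5 — Ohm's law: I = V / Z_total = (-109.6 + j9.396) / (585 - j1.326) = -0.1874 + j0.01564 A.
Step 6 — Convert to polar: |I| = 0.188 A, ∠I = 175.2°.

I = 0.188∠175.2° A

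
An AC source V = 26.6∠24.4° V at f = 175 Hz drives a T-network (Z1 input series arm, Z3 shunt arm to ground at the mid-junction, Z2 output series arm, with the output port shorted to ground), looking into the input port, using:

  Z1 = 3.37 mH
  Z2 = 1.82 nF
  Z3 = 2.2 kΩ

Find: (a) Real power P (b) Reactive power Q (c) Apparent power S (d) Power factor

Step 1 — Angular frequency: ω = 2π·f = 2π·175 = 1100 rad/s.
Step 2 — Component impedances:
  Z1: Z = jωL = j·1100·0.00337 = 0 + j3.706 Ω
  Z2: Z = 1/(jωC) = -j/(ω·C) = 0 - j4.997e+05 Ω
  Z3: Z = R = 2200 Ω
Step 3 — With the output port shorted to ground, the output series arm Z2 runs from the junction to ground; the shunt arm Z3 also runs from the junction to ground. They appear in parallel: Z3 || Z2 = 2200 - j9.686 Ω.
Step 4 — Series with input arm Z1: Z_in = Z1 + (Z3 || Z2) = 2200 - j5.98 Ω = 2200∠-0.2° Ω.
Step 5 — Source phasor: V = 26.6∠24.4° V = 24.22 + j10.99 V.
Step 6 — Current: I = V / Z = 0.011 + j0.005025 A = 0.01209∠24.6° A.
Step 7 — Complex power: S = V·I* = 0.3216 - j0.0008743 VA.
Step 8 — Real power: P = Re(S) = 0.3216 W.
Step 9 — Reactive power: Q = Im(S) = -0.0008743 VAR.
Step 10 — Apparent power: |S| = 0.3216 VA.
Step 11 — Power factor: PF = P/|S| = 1 (leading).

(a) P = 0.3216 W  (b) Q = -0.0008743 VAR  (c) S = 0.3216 VA  (d) PF = 1 (leading)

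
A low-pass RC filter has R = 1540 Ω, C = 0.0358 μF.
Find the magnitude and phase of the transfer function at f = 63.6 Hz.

Step 1 — Angular frequency: ω = 2π·63.6 = 399.6 rad/s.
Step 2 — Transfer function: H(jω) = 1/(1 + jωRC).
Step 3 — Denominator: 1 + jωRC = 1 + j·399.6·1540·3.58e-08 = 1 + j0.02203.
Step 4 — H = 0.9995 - j0.02202.
Step 5 — Magnitude: |H| = 0.9998 (-0.0 dB); phase: φ = -1.3°.

|H| = 0.9998 (-0.0 dB), φ = -1.3°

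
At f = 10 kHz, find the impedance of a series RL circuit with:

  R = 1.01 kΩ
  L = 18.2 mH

Step 1 — Angular frequency: ω = 2π·f = 2π·1e+04 = 6.283e+04 rad/s.
Step 2 — Component impedances:
  R: Z = R = 1010 Ω
  L: Z = jωL = j·6.283e+04·0.0182 = 0 + j1144 Ω
Step 3 — Series combination: Z_total = R + L = 1010 + j1144 Ω = 1526∠48.5° Ω.

Z = 1010 + j1144 Ω = 1526∠48.5° Ω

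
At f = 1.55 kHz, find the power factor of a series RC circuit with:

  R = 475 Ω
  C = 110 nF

Step 1 — Angular frequency: ω = 2π·f = 2π·1550 = 9739 rad/s.
Step 2 — Component impedances:
  R: Z = R = 475 Ω
  C: Z = 1/(jωC) = -j/(ω·C) = 0 - j933.5 Ω
Step 3 — Series combination: Z_total = R + C = 475 - j933.5 Ω = 1047∠-63.0° Ω.
Step 4 — Power factor: PF = cos(φ) = Re(Z)/|Z| = 475/1047.4 = 0.4535.
Step 5 — Type: Im(Z) = -933.5 ⇒ leading (phase φ = -63.0°).

PF = 0.4535 (leading, φ = -63.0°)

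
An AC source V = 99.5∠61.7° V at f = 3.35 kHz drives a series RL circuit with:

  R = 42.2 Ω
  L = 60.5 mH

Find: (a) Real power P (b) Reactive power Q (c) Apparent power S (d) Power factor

Step 1 — Angular frequency: ω = 2π·f = 2π·3350 = 2.105e+04 rad/s.
Step 2 — Component impedances:
  R: Z = R = 42.2 Ω
  L: Z = jωL = j·2.105e+04·0.0605 = 0 + j1273 Ω
Step 3 — Series combination: Z_total = R + L = 42.2 + j1273 Ω = 1274∠88.1° Ω.
Step 4 — Source phasor: V = 99.5∠61.7° V = 47.17 + j87.61 V.
Step 5 — Current: I = V / Z = 0.06995 - j0.03472 A = 0.07809∠-26.4° A.
Step 6 — Complex power: S = V·I* = 0.2573 + j7.766 VA.
Step 7 — Real power: P = Re(S) = 0.2573 W.
Step 8 — Reactive power: Q = Im(S) = 7.766 VAR.
Step 9 — Apparent power: |S| = 7.77 VA.
Step 10 — Power factor: PF = P/|S| = 0.03312 (lagging).

(a) P = 0.2573 W  (b) Q = 7.766 VAR  (c) S = 7.77 VA  (d) PF = 0.03312 (lagging)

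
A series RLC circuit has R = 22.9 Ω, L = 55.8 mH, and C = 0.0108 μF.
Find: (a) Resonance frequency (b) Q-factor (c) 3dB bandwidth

Step 1 — Resonance condition Im(Z)=0 gives ω₀ = 1/√(LC).
Step 2 — ω₀ = 1/√(0.0558·1.08e-08) = 4.074e+04 rad/s.
Step 3 — f₀ = ω₀/(2π) = 6483 Hz.
Step 4 — Series Q: Q = ω₀L/R = 4.074e+04·0.0558/22.9 = 99.26.
Step 5 — 3dB bandwidth: Δω = ω₀/Q = 410.4 rad/s; BW = Δω/(2π) = 65.32 Hz.

(a) f₀ = 6483 Hz  (b) Q = 99.26  (c) BW = 65.32 Hz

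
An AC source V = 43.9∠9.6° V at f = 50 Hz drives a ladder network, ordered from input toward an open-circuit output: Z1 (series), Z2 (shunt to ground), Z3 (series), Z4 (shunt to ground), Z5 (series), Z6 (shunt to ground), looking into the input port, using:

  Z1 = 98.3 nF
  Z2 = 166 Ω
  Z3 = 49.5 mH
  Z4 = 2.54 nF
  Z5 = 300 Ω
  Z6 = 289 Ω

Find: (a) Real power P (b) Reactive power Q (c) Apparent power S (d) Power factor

Step 1 — Angular frequency: ω = 2π·f = 2π·50 = 314.2 rad/s.
Step 2 — Component impedances:
  Z1: Z = 1/(jωC) = -j/(ω·C) = 0 - j3.238e+04 Ω
  Z2: Z = R = 166 Ω
  Z3: Z = jωL = j·314.2·0.0495 = 0 + j15.55 Ω
  Z4: Z = 1/(jωC) = -j/(ω·C) = 0 - j1.253e+06 Ω
  Z5: Z = R = 300 Ω
  Z6: Z = R = 289 Ω
Step 3 — Ladder network (open output): work backward from the far end, alternating series and parallel combinations. Z_in = 129.5 - j3.238e+04 Ω = 3.238e+04∠-89.8° Ω.
Step 4 — Source phasor: V = 43.9∠9.6° V = 43.29 + j7.321 V.
Step 5 — Current: I = V / Z = -0.0002207 + j0.001338 A = 0.001356∠99.4° A.
Step 6 — Complex power: S = V·I* = 0.0002381 - j0.05952 VA.
Step 7 — Real power: P = Re(S) = 0.0002381 W.
Step 8 — Reactive power: Q = Im(S) = -0.05952 VAR.
Step 9 — Apparent power: |S| = 0.05952 VA.
Step 10 — Power factor: PF = P/|S| = 0.004 (leading).

(a) P = 0.0002381 W  (b) Q = -0.05952 VAR  (c) S = 0.05952 VA  (d) PF = 0.004 (leading)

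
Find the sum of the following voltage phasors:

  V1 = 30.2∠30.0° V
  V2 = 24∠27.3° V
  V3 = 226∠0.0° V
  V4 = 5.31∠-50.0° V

Step 1 — Convert each phasor to rectangular form:
  V1 = 30.2·(cos(30.0°) + j·sin(30.0°)) = 26.15 + j15.1 V
  V2 = 24·(cos(27.3°) + j·sin(27.3°)) = 21.33 + j11.01 V
  V3 = 226·(cos(0.0°) + j·sin(0.0°)) = 226 V
  V4 = 5.31·(cos(-50.0°) + j·sin(-50.0°)) = 3.413 - j4.068 V
Step 2 — Sum components: V_total = 276.9 + j22.04 V.
Step 3 — Convert to polar: |V_total| = 277.8 V, ∠V_total = 4.6°.

V_total = 277.8∠4.6° V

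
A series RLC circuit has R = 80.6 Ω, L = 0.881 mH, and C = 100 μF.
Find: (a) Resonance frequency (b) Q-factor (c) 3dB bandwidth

Step 1 — Resonance condition Im(Z)=0 gives ω₀ = 1/√(LC).
Step 2 — ω₀ = 1/√(0.000881·0.0001) = 3369 rad/s.
Step 3 — f₀ = ω₀/(2π) = 536.2 Hz.
Step 4 — Series Q: Q = ω₀L/R = 3369·0.000881/80.6 = 0.03683.
Step 5 — 3dB bandwidth: Δω = ω₀/Q = 9.149e+04 rad/s; BW = Δω/(2π) = 1.456e+04 Hz.

(a) f₀ = 536.2 Hz  (b) Q = 0.03683  (c) BW = 1.456e+04 Hz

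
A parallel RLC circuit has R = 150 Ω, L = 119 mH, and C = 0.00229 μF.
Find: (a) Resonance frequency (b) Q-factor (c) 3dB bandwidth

Step 1 — Resonance: ω₀ = 1/√(LC) = 1/√(0.119·2.29e-09) = 6.058e+04 rad/s.
Step 2 — f₀ = ω₀/(2π) = 9641 Hz.
Step 3 — Parallel Q: Q = R/(ω₀L) = 150/(6.058e+04·0.119) = 0.02081.
Step 4 — Bandwidth: Δω = ω₀/Q = 2.911e+06 rad/s; BW = Δω/(2π) = 4.633e+05 Hz.

(a) f₀ = 9641 Hz  (b) Q = 0.02081  (c) BW = 4.633e+05 Hz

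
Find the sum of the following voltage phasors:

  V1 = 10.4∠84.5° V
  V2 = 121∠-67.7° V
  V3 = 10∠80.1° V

Step 1 — Convert each phasor to rectangular form:
  V1 = 10.4·(cos(84.5°) + j·sin(84.5°)) = 0.9968 + j10.35 V
  V2 = 121·(cos(-67.7°) + j·sin(-67.7°)) = 45.91 - j112 V
  V3 = 10·(cos(80.1°) + j·sin(80.1°)) = 1.719 + j9.851 V
Step 2 — Sum components: V_total = 48.63 - j91.75 V.
Step 3 — Convert to polar: |V_total| = 103.8 V, ∠V_total = -62.1°.

V_total = 103.8∠-62.1° V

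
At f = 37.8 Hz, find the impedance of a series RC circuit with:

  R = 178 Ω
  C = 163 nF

Step 1 — Angular frequency: ω = 2π·f = 2π·37.8 = 237.5 rad/s.
Step 2 — Component impedances:
  R: Z = R = 178 Ω
  C: Z = 1/(jωC) = -j/(ω·C) = 0 - j2.583e+04 Ω
Step 3 — Series combination: Z_total = R + C = 178 - j2.583e+04 Ω = 2.583e+04∠-89.6° Ω.

Z = 178 - j2.583e+04 Ω = 2.583e+04∠-89.6° Ω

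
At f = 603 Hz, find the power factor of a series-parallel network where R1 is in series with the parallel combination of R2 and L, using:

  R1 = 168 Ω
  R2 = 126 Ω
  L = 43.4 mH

Step 1 — Angular frequency: ω = 2π·f = 2π·603 = 3789 rad/s.
Step 2 — Component impedances:
  R1: Z = R = 168 Ω
  R2: Z = R = 126 Ω
  L: Z = jωL = j·3789·0.0434 = 0 + j164.4 Ω
Step 3 — Parallel branch: R2 || L = 1/(1/R2 + 1/L) = 79.39 + j60.83 Ω.
Step 4 — Series with R1: Z_total = R1 + (R2 || L) = 247.4 + j60.83 Ω = 254.8∠13.8° Ω.
Step 5 — Power factor: PF = cos(φ) = Re(Z)/|Z| = 247.39/254.76 = 0.9711.
Step 6 — Type: Im(Z) = 60.83 ⇒ lagging (phase φ = 13.8°).

PF = 0.9711 (lagging, φ = 13.8°)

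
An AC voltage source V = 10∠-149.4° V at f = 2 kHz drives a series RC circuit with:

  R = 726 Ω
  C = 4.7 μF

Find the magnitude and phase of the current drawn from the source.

Step 1 — Angular frequency: ω = 2π·f = 2π·2000 = 1.257e+04 rad/s.
Step 2 — Component impedances:
  R: Z = R = 726 Ω
  C: Z = 1/(jωC) = -j/(ω·C) = 0 - j16.93 Ω
Step 3 — Series combination: Z_total = R + C = 726 - j16.93 Ω = 726.2∠-1.3° Ω.
Step 4 — Source phasor: V = 10∠-149.4° V = -8.607 - j5.09 V.
Step 5 — Ohm's law: I = V / Z_total = (-8.607 - j5.09) / (726 - j16.93) = -0.01169 - j0.007284 A.
Step 6 — Convert to polar: |I| = 0.01377 A, ∠I = -148.1°.

I = 0.01377∠-148.1° A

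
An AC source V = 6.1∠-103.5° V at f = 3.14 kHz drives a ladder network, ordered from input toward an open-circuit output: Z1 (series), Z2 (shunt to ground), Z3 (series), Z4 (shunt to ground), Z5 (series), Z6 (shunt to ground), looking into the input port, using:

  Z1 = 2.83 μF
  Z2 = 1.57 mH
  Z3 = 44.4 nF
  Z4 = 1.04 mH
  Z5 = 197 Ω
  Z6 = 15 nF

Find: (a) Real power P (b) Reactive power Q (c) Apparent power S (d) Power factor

Step 1 — Angular frequency: ω = 2π·f = 2π·3140 = 1.973e+04 rad/s.
Step 2 — Component impedances:
  Z1: Z = 1/(jωC) = -j/(ω·C) = 0 - j17.91 Ω
  Z2: Z = jωL = j·1.973e+04·0.00157 = 0 + j30.97 Ω
  Z3: Z = 1/(jωC) = -j/(ω·C) = 0 - j1142 Ω
  Z4: Z = jωL = j·1.973e+04·0.00104 = 0 + j20.52 Ω
  Z5: Z = R = 197 Ω
  Z6: Z = 1/(jωC) = -j/(ω·C) = 0 - j3379 Ω
Step 3 — Ladder network (open output): work backward from the far end, alternating series and parallel combinations. Z_in = 5.918e-06 + j13.94 Ω = 13.94∠90.0° Ω.
Step 4 — Source phasor: V = 6.1∠-103.5° V = -1.424 - j5.931 V.
Step 5 — Current: I = V / Z = -0.4254 + j0.1021 A = 0.4374∠166.5° A.
Step 6 — Complex power: S = V·I* = 1.132e-06 + j2.668 VA.
Step 7 — Real power: P = Re(S) = 1.132e-06 W.
Step 8 — Reactive power: Q = Im(S) = 2.668 VAR.
Step 9 — Apparent power: |S| = 2.668 VA.
Step 10 — Power factor: PF = P/|S| = 4.244e-07 (lagging).

(a) P = 1.132e-06 W  (b) Q = 2.668 VAR  (c) S = 2.668 VA  (d) PF = 4.244e-07 (lagging)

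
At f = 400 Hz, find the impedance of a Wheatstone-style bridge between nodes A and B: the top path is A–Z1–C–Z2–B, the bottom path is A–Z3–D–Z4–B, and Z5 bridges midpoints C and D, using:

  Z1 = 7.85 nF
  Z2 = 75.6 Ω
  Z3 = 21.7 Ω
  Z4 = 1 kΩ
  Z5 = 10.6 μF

Step 1 — Angular frequency: ω = 2π·f = 2π·400 = 2513 rad/s.
Step 2 — Component impedances:
  Z1: Z = 1/(jωC) = -j/(ω·C) = 0 - j5.069e+04 Ω
  Z2: Z = R = 75.6 Ω
  Z3: Z = R = 21.7 Ω
  Z4: Z = R = 1000 Ω
  Z5: Z = 1/(jωC) = -j/(ω·C) = 0 - j37.54 Ω
Step 3 — Bridge requires nodal analysis (the Z5 bridge couples midpoints C and D, so the two paths cannot be reduced to a simple series/parallel combination). Setting node B to ground and injecting 1 A at node A, the 3-node admittance system at A, C, D solves to V_A = Z_AB = 93.09 - j32.39 Ω = 98.56∠-19.2° Ω.

Z = 93.09 - j32.39 Ω = 98.56∠-19.2° Ω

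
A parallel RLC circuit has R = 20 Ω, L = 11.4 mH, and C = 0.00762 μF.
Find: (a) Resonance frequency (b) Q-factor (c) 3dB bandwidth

Step 1 — Resonance: ω₀ = 1/√(LC) = 1/√(0.0114·7.62e-09) = 1.073e+05 rad/s.
Step 2 — f₀ = ω₀/(2π) = 1.708e+04 Hz.
Step 3 — Parallel Q: Q = R/(ω₀L) = 20/(1.073e+05·0.0114) = 0.01635.
Step 4 — Bandwidth: Δω = ω₀/Q = 6.562e+06 rad/s; BW = Δω/(2π) = 1.044e+06 Hz.

(a) f₀ = 1.708e+04 Hz  (b) Q = 0.01635  (c) BW = 1.044e+06 Hz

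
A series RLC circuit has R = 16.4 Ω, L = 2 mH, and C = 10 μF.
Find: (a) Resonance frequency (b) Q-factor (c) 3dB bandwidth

Step 1 — Resonance: ω₀ = 1/√(LC) = 1/√(0.002·1e-05) = 7071 rad/s.
Step 2 — f₀ = ω₀/(2π) = 1125 Hz.
Step 3 — Series Q: Q = ω₀L/R = 7071·0.002/16.4 = 0.8623.
Step 4 — Bandwidth: Δω = ω₀/Q = 8200 rad/s; BW = Δω/(2π) = 1305 Hz.

(a) f₀ = 1125 Hz  (b) Q = 0.8623  (c) BW = 1305 Hz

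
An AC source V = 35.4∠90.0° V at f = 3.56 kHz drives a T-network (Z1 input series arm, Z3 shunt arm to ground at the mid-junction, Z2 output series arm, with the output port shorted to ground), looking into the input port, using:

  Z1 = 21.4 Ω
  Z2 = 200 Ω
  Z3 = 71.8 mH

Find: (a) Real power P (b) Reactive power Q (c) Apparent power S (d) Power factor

Step 1 — Angular frequency: ω = 2π·f = 2π·3560 = 2.237e+04 rad/s.
Step 2 — Component impedances:
  Z1: Z = R = 21.4 Ω
  Z2: Z = R = 200 Ω
  Z3: Z = jωL = j·2.237e+04·0.0718 = 0 + j1606 Ω
Step 3 — With the output port shorted to ground, the output series arm Z2 runs from the junction to ground; the shunt arm Z3 also runs from the junction to ground. They appear in parallel: Z3 || Z2 = 196.9 + j24.53 Ω.
Step 4 — Series with input arm Z1: Z_in = Z1 + (Z3 || Z2) = 218.3 + j24.53 Ω = 219.7∠6.4° Ω.
Step 5 — Source phasor: V = 35.4∠90.0° V = 0 + j35.4 V.
Step 6 — Current: I = V / Z = 0.01798 + j0.1601 A = 0.1611∠83.6° A.
Step 7 — Complex power: S = V·I* = 5.668 + j0.6366 VA.
Step 8 — Real power: P = Re(S) = 5.668 W.
Step 9 — Reactive power: Q = Im(S) = 0.6366 VAR.
Step 10 — Apparent power: |S| = 5.703 VA.
Step 11 — Power factor: PF = P/|S| = 0.9938 (lagging).

(a) P = 5.668 W  (b) Q = 0.6366 VAR  (c) S = 5.703 VA  (d) PF = 0.9938 (lagging)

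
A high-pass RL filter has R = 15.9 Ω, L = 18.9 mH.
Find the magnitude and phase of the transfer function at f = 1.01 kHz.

Step 1 — Angular frequency: ω = 2π·1010 = 6346 rad/s.
Step 2 — Transfer function: H(jω) = jωL/(R + jωL).
Step 3 — Numerator jωL = j·119.9; denominator R + jωL = 15.9 + j119.9.
Step 4 — H = 0.9827 + j0.1303.
Step 5 — Magnitude: |H| = 0.9913 (-0.1 dB); phase: φ = 7.6°.

|H| = 0.9913 (-0.1 dB), φ = 7.6°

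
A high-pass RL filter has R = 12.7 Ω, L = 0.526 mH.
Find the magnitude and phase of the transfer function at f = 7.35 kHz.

Step 1 — Angular frequency: ω = 2π·7350 = 4.618e+04 rad/s.
Step 2 — Transfer function: H(jω) = jωL/(R + jωL).
Step 3 — Numerator jωL = j·24.29; denominator R + jωL = 12.7 + j24.29.
Step 4 — H = 0.7853 + j0.4106.
Step 5 — Magnitude: |H| = 0.8862 (-1.0 dB); phase: φ = 27.6°.

|H| = 0.8862 (-1.0 dB), φ = 27.6°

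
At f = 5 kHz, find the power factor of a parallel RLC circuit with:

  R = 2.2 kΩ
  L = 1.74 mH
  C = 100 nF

Step 1 — Angular frequency: ω = 2π·f = 2π·5000 = 3.142e+04 rad/s.
Step 2 — Component impedances:
  R: Z = R = 2200 Ω
  L: Z = jωL = j·3.142e+04·0.00174 = 0 + j54.66 Ω
  C: Z = 1/(jωC) = -j/(ω·C) = 0 - j318.3 Ω
Step 3 — Parallel combination: 1/Z_total = 1/R + 1/L + 1/C; Z_total = 1.978 + j65.94 Ω = 65.97∠88.3° Ω.
Step 4 — Power factor: PF = cos(φ) = Re(Z)/|Z| = 1.9781/65.968 = 0.02999.
Step 5 — Type: Im(Z) = 65.94 ⇒ lagging (phase φ = 88.3°).

PF = 0.02999 (lagging, φ = 88.3°)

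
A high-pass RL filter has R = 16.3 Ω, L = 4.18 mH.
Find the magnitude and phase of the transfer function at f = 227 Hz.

Step 1 — Angular frequency: ω = 2π·227 = 1426 rad/s.
Step 2 — Transfer function: H(jω) = jωL/(R + jωL).
Step 3 — Numerator jωL = j·5.962; denominator R + jωL = 16.3 + j5.962.
Step 4 — H = 0.118 + j0.3226.
Step 5 — Magnitude: |H| = 0.3435 (-9.3 dB); phase: φ = 69.9°.

|H| = 0.3435 (-9.3 dB), φ = 69.9°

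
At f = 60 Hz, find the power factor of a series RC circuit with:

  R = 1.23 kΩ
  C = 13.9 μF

Step 1 — Angular frequency: ω = 2π·f = 2π·60 = 377 rad/s.
Step 2 — Component impedances:
  R: Z = R = 1230 Ω
  C: Z = 1/(jωC) = -j/(ω·C) = 0 - j190.8 Ω
Step 3 — Series combination: Z_total = R + C = 1230 - j190.8 Ω = 1245∠-8.8° Ω.
Step 4 — Power factor: PF = cos(φ) = Re(Z)/|Z| = 1230/1244.7 = 0.9882.
Step 5 — Type: Im(Z) = -190.8 ⇒ leading (phase φ = -8.8°).

PF = 0.9882 (leading, φ = -8.8°)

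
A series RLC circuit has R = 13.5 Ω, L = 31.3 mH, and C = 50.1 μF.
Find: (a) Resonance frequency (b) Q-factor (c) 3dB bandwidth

Step 1 — Resonance: ω₀ = 1/√(LC) = 1/√(0.0313·5.01e-05) = 798.6 rad/s.
Step 2 — f₀ = ω₀/(2π) = 127.1 Hz.
Step 3 — Series Q: Q = ω₀L/R = 798.6·0.0313/13.5 = 1.851.
Step 4 — Bandwidth: Δω = ω₀/Q = 431.3 rad/s; BW = Δω/(2π) = 68.65 Hz.

(a) f₀ = 127.1 Hz  (b) Q = 1.851  (c) BW = 68.65 Hz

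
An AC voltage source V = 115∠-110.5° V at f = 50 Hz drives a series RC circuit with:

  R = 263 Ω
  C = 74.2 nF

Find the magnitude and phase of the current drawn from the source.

Step 1 — Angular frequency: ω = 2π·f = 2π·50 = 314.2 rad/s.
Step 2 — Component impedances:
  R: Z = R = 263 Ω
  C: Z = 1/(jωC) = -j/(ω·C) = 0 - j4.29e+04 Ω
Step 3 — Series combination: Z_total = R + C = 263 - j4.29e+04 Ω = 4.29e+04∠-89.6° Ω.
Step 4 — Source phasor: V = 115∠-110.5° V = -40.27 - j107.7 V.
Step 5 — Ohm's law: I = V / Z_total = (-40.27 - j107.7) / (263 - j4.29e+04) = 0.002505 - j0.0009542 A.
Step 6 — Convert to polar: |I| = 0.002681 A, ∠I = -20.9°.

I = 0.002681∠-20.9° A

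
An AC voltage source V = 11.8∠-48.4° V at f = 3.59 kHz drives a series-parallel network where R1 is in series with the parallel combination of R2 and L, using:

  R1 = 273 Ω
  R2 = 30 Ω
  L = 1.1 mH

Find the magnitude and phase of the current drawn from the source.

Step 1 — Angular frequency: ω = 2π·f = 2π·3590 = 2.256e+04 rad/s.
Step 2 — Component impedances:
  R1: Z = R = 273 Ω
  R2: Z = R = 30 Ω
  L: Z = jωL = j·2.256e+04·0.0011 = 0 + j24.81 Ω
Step 3 — Parallel branch: R2 || L = 1/(1/R2 + 1/L) = 12.19 + j14.73 Ω.
Step 4 — Series with R1: Z_total = R1 + (R2 || L) = 285.2 + j14.73 Ω = 285.6∠3.0° Ω.
Step 5 — Source phasor: V = 11.8∠-48.4° V = 7.834 - j8.824 V.
Step 6 — Ohm's law: I = V / Z_total = (7.834 - j8.824) / (285.2 + j14.73) = 0.0258 - j0.03227 A.
Step 7 — Convert to polar: |I| = 0.04132 A, ∠I = -51.4°.

I = 0.04132∠-51.4° A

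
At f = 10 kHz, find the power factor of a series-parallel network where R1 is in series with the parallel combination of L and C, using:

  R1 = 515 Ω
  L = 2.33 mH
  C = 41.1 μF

Step 1 — Angular frequency: ω = 2π·f = 2π·1e+04 = 6.283e+04 rad/s.
Step 2 — Component impedances:
  R1: Z = R = 515 Ω
  L: Z = jωL = j·6.283e+04·0.00233 = 0 + j146.4 Ω
  C: Z = 1/(jωC) = -j/(ω·C) = 0 - j0.3872 Ω
Step 3 — Parallel branch: L || C = 1/(1/L + 1/C) = 0 - j0.3883 Ω.
Step 4 — Series with R1: Z_total = R1 + (L || C) = 515 - j0.3883 Ω = 515∠-0.0° Ω.
Step 5 — Power factor: PF = cos(φ) = Re(Z)/|Z| = 515/515 = 1.
Step 6 — Type: Im(Z) = -0.3883 ⇒ leading (phase φ = -0.0°).

PF = 1 (leading, φ = -0.0°)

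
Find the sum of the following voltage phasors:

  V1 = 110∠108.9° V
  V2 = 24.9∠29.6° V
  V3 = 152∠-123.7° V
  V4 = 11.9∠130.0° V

Step 1 — Convert each phasor to rectangular form:
  V1 = 110·(cos(108.9°) + j·sin(108.9°)) = -35.63 + j104.1 V
  V2 = 24.9·(cos(29.6°) + j·sin(29.6°)) = 21.65 + j12.3 V
  V3 = 152·(cos(-123.7°) + j·sin(-123.7°)) = -84.34 - j126.5 V
  V4 = 11.9·(cos(130.0°) + j·sin(130.0°)) = -7.649 + j9.116 V
Step 2 — Sum components: V_total = -106 - j0.9726 V.
Step 3 — Convert to polar: |V_total| = 106 V, ∠V_total = -179.5°.

V_total = 106∠-179.5° V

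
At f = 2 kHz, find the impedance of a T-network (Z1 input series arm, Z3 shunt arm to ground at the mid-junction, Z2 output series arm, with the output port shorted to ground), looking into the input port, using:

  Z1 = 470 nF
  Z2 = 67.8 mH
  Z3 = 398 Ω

Step 1 — Angular frequency: ω = 2π·f = 2π·2000 = 1.257e+04 rad/s.
Step 2 — Component impedances:
  Z1: Z = 1/(jωC) = -j/(ω·C) = 0 - j169.3 Ω
  Z2: Z = jωL = j·1.257e+04·0.0678 = 0 + j852 Ω
  Z3: Z = R = 398 Ω
Step 3 — With the output port shorted to ground, the output series arm Z2 runs from the junction to ground; the shunt arm Z3 also runs from the junction to ground. They appear in parallel: Z3 || Z2 = 326.7 + j152.6 Ω.
Step 4 — Series with input arm Z1: Z_in = Z1 + (Z3 || Z2) = 326.7 - j16.7 Ω = 327.1∠-2.9° Ω.

Z = 326.7 - j16.7 Ω = 327.1∠-2.9° Ω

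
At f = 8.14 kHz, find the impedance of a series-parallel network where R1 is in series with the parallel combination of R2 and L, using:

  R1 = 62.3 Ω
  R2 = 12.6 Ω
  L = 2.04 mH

Step 1 — Angular frequency: ω = 2π·f = 2π·8140 = 5.115e+04 rad/s.
Step 2 — Component impedances:
  R1: Z = R = 62.3 Ω
  R2: Z = R = 12.6 Ω
  L: Z = jωL = j·5.115e+04·0.00204 = 0 + j104.3 Ω
Step 3 — Parallel branch: R2 || L = 1/(1/R2 + 1/L) = 12.42 + j1.5 Ω.
Step 4 — Series with R1: Z_total = R1 + (R2 || L) = 74.72 + j1.5 Ω = 74.73∠1.1° Ω.

Z = 74.72 + j1.5 Ω = 74.73∠1.1° Ω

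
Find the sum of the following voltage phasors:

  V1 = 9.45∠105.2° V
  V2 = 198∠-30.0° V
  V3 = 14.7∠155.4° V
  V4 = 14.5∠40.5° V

Step 1 — Convert each phasor to rectangular form:
  V1 = 9.45·(cos(105.2°) + j·sin(105.2°)) = -2.478 + j9.119 V
  V2 = 198·(cos(-30.0°) + j·sin(-30.0°)) = 171.5 - j99 V
  V3 = 14.7·(cos(155.4°) + j·sin(155.4°)) = -13.37 + j6.119 V
  V4 = 14.5·(cos(40.5°) + j·sin(40.5°)) = 11.03 + j9.417 V
Step 2 — Sum components: V_total = 166.7 - j74.34 V.
Step 3 — Convert to polar: |V_total| = 182.5 V, ∠V_total = -24.0°.

V_total = 182.5∠-24.0° V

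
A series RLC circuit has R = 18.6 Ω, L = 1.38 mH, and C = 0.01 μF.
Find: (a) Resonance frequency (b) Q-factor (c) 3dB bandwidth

Step 1 — Resonance: ω₀ = 1/√(LC) = 1/√(0.00138·1e-08) = 2.692e+05 rad/s.
Step 2 — f₀ = ω₀/(2π) = 4.284e+04 Hz.
Step 3 — Series Q: Q = ω₀L/R = 2.692e+05·0.00138/18.6 = 19.97.
Step 4 — Bandwidth: Δω = ω₀/Q = 1.348e+04 rad/s; BW = Δω/(2π) = 2145 Hz.

(a) f₀ = 4.284e+04 Hz  (b) Q = 19.97  (c) BW = 2145 Hz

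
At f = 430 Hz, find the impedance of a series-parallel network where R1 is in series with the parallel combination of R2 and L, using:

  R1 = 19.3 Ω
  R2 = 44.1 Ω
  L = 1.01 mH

Step 1 — Angular frequency: ω = 2π·f = 2π·430 = 2702 rad/s.
Step 2 — Component impedances:
  R1: Z = R = 19.3 Ω
  R2: Z = R = 44.1 Ω
  L: Z = jωL = j·2702·0.00101 = 0 + j2.729 Ω
Step 3 — Parallel branch: R2 || L = 1/(1/R2 + 1/L) = 0.1682 + j2.718 Ω.
Step 4 — Series with R1: Z_total = R1 + (R2 || L) = 19.47 + j2.718 Ω = 19.66∠7.9° Ω.

Z = 19.47 + j2.718 Ω = 19.66∠7.9° Ω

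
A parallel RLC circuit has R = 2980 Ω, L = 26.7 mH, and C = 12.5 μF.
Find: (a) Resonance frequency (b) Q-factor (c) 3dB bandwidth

Step 1 — Resonance: ω₀ = 1/√(LC) = 1/√(0.0267·1.25e-05) = 1731 rad/s.
Step 2 — f₀ = ω₀/(2π) = 275.5 Hz.
Step 3 — Parallel Q: Q = R/(ω₀L) = 2980/(1731·0.0267) = 64.48.
Step 4 — Bandwidth: Δω = ω₀/Q = 26.85 rad/s; BW = Δω/(2π) = 4.273 Hz.

(a) f₀ = 275.5 Hz  (b) Q = 64.48  (c) BW = 4.273 Hz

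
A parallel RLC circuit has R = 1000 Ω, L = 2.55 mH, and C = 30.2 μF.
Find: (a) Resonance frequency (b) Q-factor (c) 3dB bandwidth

Step 1 — Resonance: ω₀ = 1/√(LC) = 1/√(0.00255·3.02e-05) = 3604 rad/s.
Step 2 — f₀ = ω₀/(2π) = 573.5 Hz.
Step 3 — Parallel Q: Q = R/(ω₀L) = 1000/(3604·0.00255) = 108.8.
Step 4 — Bandwidth: Δω = ω₀/Q = 33.11 rad/s; BW = Δω/(2π) = 5.27 Hz.

(a) f₀ = 573.5 Hz  (b) Q = 108.8  (c) BW = 5.27 Hz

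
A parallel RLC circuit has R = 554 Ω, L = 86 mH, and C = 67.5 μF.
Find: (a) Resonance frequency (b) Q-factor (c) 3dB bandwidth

Step 1 — Resonance: ω₀ = 1/√(LC) = 1/√(0.086·6.75e-05) = 415 rad/s.
Step 2 — f₀ = ω₀/(2π) = 66.06 Hz.
Step 3 — Parallel Q: Q = R/(ω₀L) = 554/(415·0.086) = 15.52.
Step 4 — Bandwidth: Δω = ω₀/Q = 26.74 rad/s; BW = Δω/(2π) = 4.256 Hz.

(a) f₀ = 66.06 Hz  (b) Q = 15.52  (c) BW = 4.256 Hz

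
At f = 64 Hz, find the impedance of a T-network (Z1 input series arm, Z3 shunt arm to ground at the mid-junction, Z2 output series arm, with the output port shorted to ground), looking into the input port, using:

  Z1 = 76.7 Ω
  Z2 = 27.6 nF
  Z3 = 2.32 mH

Step 1 — Angular frequency: ω = 2π·f = 2π·64 = 402.1 rad/s.
Step 2 — Component impedances:
  Z1: Z = R = 76.7 Ω
  Z2: Z = 1/(jωC) = -j/(ω·C) = 0 - j9.01e+04 Ω
  Z3: Z = jωL = j·402.1·0.00232 = 0 + j0.9329 Ω
Step 3 — With the output port shorted to ground, the output series arm Z2 runs from the junction to ground; the shunt arm Z3 also runs from the junction to ground. They appear in parallel: Z3 || Z2 = 0 + j0.9329 Ω.
Step 4 — Series with input arm Z1: Z_in = Z1 + (Z3 || Z2) = 76.7 + j0.9329 Ω = 76.71∠0.7° Ω.

Z = 76.7 + j0.9329 Ω = 76.71∠0.7° Ω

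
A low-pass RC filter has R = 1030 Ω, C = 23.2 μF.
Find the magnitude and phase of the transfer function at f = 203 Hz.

Step 1 — Angular frequency: ω = 2π·203 = 1275 rad/s.
Step 2 — Transfer function: H(jω) = 1/(1 + jωRC).
Step 3 — Denominator: 1 + jωRC = 1 + j·1275·1030·2.32e-05 = 1 + j30.48.
Step 4 — H = 0.001075 - j0.03277.
Step 5 — Magnitude: |H| = 0.03279 (-29.7 dB); phase: φ = -88.1°.

|H| = 0.03279 (-29.7 dB), φ = -88.1°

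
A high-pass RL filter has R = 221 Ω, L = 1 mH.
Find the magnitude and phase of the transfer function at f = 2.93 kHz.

Step 1 — Angular frequency: ω = 2π·2930 = 1.841e+04 rad/s.
Step 2 — Transfer function: H(jω) = jωL/(R + jωL).
Step 3 — Numerator jωL = j·18.41; denominator R + jωL = 221 + j18.41.
Step 4 — H = 0.006891 + j0.08273.
Step 5 — Magnitude: |H| = 0.08301 (-21.6 dB); phase: φ = 85.2°.

|H| = 0.08301 (-21.6 dB), φ = 85.2°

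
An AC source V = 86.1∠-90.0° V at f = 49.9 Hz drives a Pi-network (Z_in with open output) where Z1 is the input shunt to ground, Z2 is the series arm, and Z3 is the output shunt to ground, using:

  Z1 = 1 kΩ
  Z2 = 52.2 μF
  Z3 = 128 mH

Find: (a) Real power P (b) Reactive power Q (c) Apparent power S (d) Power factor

Step 1 — Angular frequency: ω = 2π·f = 2π·49.9 = 313.5 rad/s.
Step 2 — Component impedances:
  Z1: Z = R = 1000 Ω
  Z2: Z = 1/(jωC) = -j/(ω·C) = 0 - j61.1 Ω
  Z3: Z = jωL = j·313.5·0.128 = 0 + j40.13 Ω
Step 3 — With open output, the series arm Z2 and the output shunt Z3 appear in series to ground: Z2 + Z3 = 0 - j20.97 Ω.
Step 4 — Parallel with input shunt Z1: Z_in = Z1 || (Z2 + Z3) = 0.4395 - j20.96 Ω = 20.96∠-88.8° Ω.
Step 5 — Source phasor: V = 86.1∠-90.0° V = 0 - j86.1 V.
Step 6 — Current: I = V / Z = 4.106 - j0.0861 A = 4.107∠-1.2° A.
Step 7 — Complex power: S = V·I* = 7.413 - j353.5 VA.
Step 8 — Real power: P = Re(S) = 7.413 W.
Step 9 — Reactive power: Q = Im(S) = -353.5 VAR.
Step 10 — Apparent power: |S| = 353.6 VA.
Step 11 — Power factor: PF = P/|S| = 0.02096 (leading).

(a) P = 7.413 W  (b) Q = -353.5 VAR  (c) S = 353.6 VA  (d) PF = 0.02096 (leading)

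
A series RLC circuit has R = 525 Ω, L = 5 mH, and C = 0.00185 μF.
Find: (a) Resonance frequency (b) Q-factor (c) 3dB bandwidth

Step 1 — Resonance: ω₀ = 1/√(LC) = 1/√(0.005·1.85e-09) = 3.288e+05 rad/s.
Step 2 — f₀ = ω₀/(2π) = 5.233e+04 Hz.
Step 3 — Series Q: Q = ω₀L/R = 3.288e+05·0.005/525 = 3.131.
Step 4 — Bandwidth: Δω = ω₀/Q = 1.05e+05 rad/s; BW = Δω/(2π) = 1.671e+04 Hz.

(a) f₀ = 5.233e+04 Hz  (b) Q = 3.131  (c) BW = 1.671e+04 Hz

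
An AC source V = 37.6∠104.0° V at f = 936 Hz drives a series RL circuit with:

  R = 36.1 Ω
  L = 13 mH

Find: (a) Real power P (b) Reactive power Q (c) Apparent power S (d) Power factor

Step 1 — Angular frequency: ω = 2π·f = 2π·936 = 5881 rad/s.
Step 2 — Component impedances:
  R: Z = R = 36.1 Ω
  L: Z = jωL = j·5881·0.013 = 0 + j76.45 Ω
Step 3 — Series combination: Z_total = R + L = 36.1 + j76.45 Ω = 84.55∠64.7° Ω.
Step 4 — Source phasor: V = 37.6∠104.0° V = -9.096 + j36.48 V.
Step 5 — Current: I = V / Z = 0.3443 + j0.2815 A = 0.4447∠39.3° A.
Step 6 — Complex power: S = V·I* = 7.14 + j15.12 VA.
Step 7 — Real power: P = Re(S) = 7.14 W.
Step 8 — Reactive power: Q = Im(S) = 15.12 VAR.
Step 9 — Apparent power: |S| = 16.72 VA.
Step 10 — Power factor: PF = P/|S| = 0.427 (lagging).

(a) P = 7.14 W  (b) Q = 15.12 VAR  (c) S = 16.72 VA  (d) PF = 0.427 (lagging)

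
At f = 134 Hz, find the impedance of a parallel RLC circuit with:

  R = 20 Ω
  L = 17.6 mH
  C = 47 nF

Step 1 — Angular frequency: ω = 2π·f = 2π·134 = 841.9 rad/s.
Step 2 — Component impedances:
  R: Z = R = 20 Ω
  L: Z = jωL = j·841.9·0.0176 = 0 + j14.82 Ω
  C: Z = 1/(jωC) = -j/(ω·C) = 0 - j2.527e+04 Ω
Step 3 — Parallel combination: 1/Z_total = 1/R + 1/L + 1/C; Z_total = 7.093 + j9.568 Ω = 11.91∠53.4° Ω.

Z = 7.093 + j9.568 Ω = 11.91∠53.4° Ω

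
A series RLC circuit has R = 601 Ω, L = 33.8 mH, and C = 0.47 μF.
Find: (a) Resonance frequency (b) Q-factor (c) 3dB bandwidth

Step 1 — Resonance condition Im(Z)=0 gives ω₀ = 1/√(LC).
Step 2 — ω₀ = 1/√(0.0338·4.7e-07) = 7934 rad/s.
Step 3 — f₀ = ω₀/(2π) = 1263 Hz.
Step 4 — Series Q: Q = ω₀L/R = 7934·0.0338/601 = 0.4462.
Step 5 — 3dB bandwidth: Δω = ω₀/Q = 1.778e+04 rad/s; BW = Δω/(2π) = 2830 Hz.

(a) f₀ = 1263 Hz  (b) Q = 0.4462  (c) BW = 2830 Hz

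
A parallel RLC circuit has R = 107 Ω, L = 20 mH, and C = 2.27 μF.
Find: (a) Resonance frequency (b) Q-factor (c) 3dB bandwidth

Step 1 — Resonance: ω₀ = 1/√(LC) = 1/√(0.02·2.27e-06) = 4693 rad/s.
Step 2 — f₀ = ω₀/(2π) = 747 Hz.
Step 3 — Parallel Q: Q = R/(ω₀L) = 107/(4693·0.02) = 1.14.
Step 4 — Bandwidth: Δω = ω₀/Q = 4117 rad/s; BW = Δω/(2π) = 655.3 Hz.

(a) f₀ = 747 Hz  (b) Q = 1.14  (c) BW = 655.3 Hz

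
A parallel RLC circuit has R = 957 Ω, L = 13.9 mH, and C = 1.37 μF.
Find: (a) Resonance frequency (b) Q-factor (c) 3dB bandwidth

Step 1 — Resonance: ω₀ = 1/√(LC) = 1/√(0.0139·1.37e-06) = 7247 rad/s.
Step 2 — f₀ = ω₀/(2π) = 1153 Hz.
Step 3 — Parallel Q: Q = R/(ω₀L) = 957/(7247·0.0139) = 9.501.
Step 4 — Bandwidth: Δω = ω₀/Q = 762.7 rad/s; BW = Δω/(2π) = 121.4 Hz.

(a) f₀ = 1153 Hz  (b) Q = 9.501  (c) BW = 121.4 Hz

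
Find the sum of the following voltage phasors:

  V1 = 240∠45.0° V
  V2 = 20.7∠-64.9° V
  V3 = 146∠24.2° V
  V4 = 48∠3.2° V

Step 1 — Convert each phasor to rectangular form:
  V1 = 240·(cos(45.0°) + j·sin(45.0°)) = 169.7 + j169.7 V
  V2 = 20.7·(cos(-64.9°) + j·sin(-64.9°)) = 8.781 - j18.75 V
  V3 = 146·(cos(24.2°) + j·sin(24.2°)) = 133.2 + j59.85 V
  V4 = 48·(cos(3.2°) + j·sin(3.2°)) = 47.93 + j2.679 V
Step 2 — Sum components: V_total = 359.6 + j213.5 V.
Step 3 — Convert to polar: |V_total| = 418.2 V, ∠V_total = 30.7°.

V_total = 418.2∠30.7° V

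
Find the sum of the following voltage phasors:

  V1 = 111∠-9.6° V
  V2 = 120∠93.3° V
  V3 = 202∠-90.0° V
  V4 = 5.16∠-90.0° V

Step 1 — Convert each phasor to rectangular form:
  V1 = 111·(cos(-9.6°) + j·sin(-9.6°)) = 109.4 - j18.51 V
  V2 = 120·(cos(93.3°) + j·sin(93.3°)) = -6.908 + j119.8 V
  V3 = 202·(cos(-90.0°) + j·sin(-90.0°)) = 0 - j202 V
  V4 = 5.16·(cos(-90.0°) + j·sin(-90.0°)) = 0 - j5.16 V
Step 2 — Sum components: V_total = 102.5 - j105.9 V.
Step 3 — Convert to polar: |V_total| = 147.4 V, ∠V_total = -45.9°.

V_total = 147.4∠-45.9° V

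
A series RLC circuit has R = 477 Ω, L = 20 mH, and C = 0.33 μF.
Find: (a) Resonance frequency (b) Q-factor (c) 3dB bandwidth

Step 1 — Resonance condition Im(Z)=0 gives ω₀ = 1/√(LC).
Step 2 — ω₀ = 1/√(0.02·3.3e-07) = 1.231e+04 rad/s.
Step 3 — f₀ = ω₀/(2π) = 1959 Hz.
Step 4 — Series Q: Q = ω₀L/R = 1.231e+04·0.02/477 = 0.5161.
Step 5 — 3dB bandwidth: Δω = ω₀/Q = 2.385e+04 rad/s; BW = Δω/(2π) = 3796 Hz.

(a) f₀ = 1959 Hz  (b) Q = 0.5161  (c) BW = 3796 Hz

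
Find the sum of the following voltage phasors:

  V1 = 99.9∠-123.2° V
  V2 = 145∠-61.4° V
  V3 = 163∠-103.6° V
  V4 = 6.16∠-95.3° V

Step 1 — Convert each phasor to rectangular form:
  V1 = 99.9·(cos(-123.2°) + j·sin(-123.2°)) = -54.7 - j83.59 V
  V2 = 145·(cos(-61.4°) + j·sin(-61.4°)) = 69.41 - j127.3 V
  V3 = 163·(cos(-103.6°) + j·sin(-103.6°)) = -38.33 - j158.4 V
  V4 = 6.16·(cos(-95.3°) + j·sin(-95.3°)) = -0.569 - j6.134 V
Step 2 — Sum components: V_total = -24.19 - j375.5 V.
Step 3 — Convert to polar: |V_total| = 376.2 V, ∠V_total = -93.7°.

V_total = 376.2∠-93.7° V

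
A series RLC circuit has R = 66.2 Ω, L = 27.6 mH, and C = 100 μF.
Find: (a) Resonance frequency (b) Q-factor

Step 1 — Resonance condition Im(Z)=0 gives ω₀ = 1/√(LC).
Step 2 — ω₀ = 1/√(0.0276·0.0001) = 601.9 rad/s.
Step 3 — f₀ = ω₀/(2π) = 95.8 Hz.
Step 4 — Series Q: Q = ω₀L/R = 601.9·0.0276/66.2 = 0.251.

(a) f₀ = 95.8 Hz  (b) Q = 0.251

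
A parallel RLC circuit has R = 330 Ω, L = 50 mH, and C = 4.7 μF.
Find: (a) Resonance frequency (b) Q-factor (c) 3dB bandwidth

Step 1 — Resonance: ω₀ = 1/√(LC) = 1/√(0.05·4.7e-06) = 2063 rad/s.
Step 2 — f₀ = ω₀/(2π) = 328.3 Hz.
Step 3 — Parallel Q: Q = R/(ω₀L) = 330/(2063·0.05) = 3.199.
Step 4 — Bandwidth: Δω = ω₀/Q = 644.7 rad/s; BW = Δω/(2π) = 102.6 Hz.

(a) f₀ = 328.3 Hz  (b) Q = 3.199  (c) BW = 102.6 Hz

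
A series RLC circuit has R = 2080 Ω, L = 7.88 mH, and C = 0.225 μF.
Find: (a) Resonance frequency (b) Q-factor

Step 1 — Resonance condition Im(Z)=0 gives ω₀ = 1/√(LC).
Step 2 — ω₀ = 1/√(0.00788·2.25e-07) = 2.375e+04 rad/s.
Step 3 — f₀ = ω₀/(2π) = 3780 Hz.
Step 4 — Series Q: Q = ω₀L/R = 2.375e+04·0.00788/2080 = 0.08997.

(a) f₀ = 3780 Hz  (b) Q = 0.08997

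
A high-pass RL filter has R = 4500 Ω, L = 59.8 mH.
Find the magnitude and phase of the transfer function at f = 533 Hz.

Step 1 — Angular frequency: ω = 2π·533 = 3349 rad/s.
Step 2 — Transfer function: H(jω) = jωL/(R + jωL).
Step 3 — Numerator jωL = j·200.3; denominator R + jωL = 4500 + j200.3.
Step 4 — H = 0.001977 + j0.04442.
Step 5 — Magnitude: |H| = 0.04446 (-27.0 dB); phase: φ = 87.5°.

|H| = 0.04446 (-27.0 dB), φ = 87.5°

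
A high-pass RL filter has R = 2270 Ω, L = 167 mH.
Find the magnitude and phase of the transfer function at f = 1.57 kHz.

Step 1 — Angular frequency: ω = 2π·1570 = 9865 rad/s.
Step 2 — Transfer function: H(jω) = jωL/(R + jωL).
Step 3 — Numerator jωL = j·1647; denominator R + jωL = 2270 + j1647.
Step 4 — H = 0.345 + j0.4754.
Step 5 — Magnitude: |H| = 0.5874 (-4.6 dB); phase: φ = 54.0°.

|H| = 0.5874 (-4.6 dB), φ = 54.0°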